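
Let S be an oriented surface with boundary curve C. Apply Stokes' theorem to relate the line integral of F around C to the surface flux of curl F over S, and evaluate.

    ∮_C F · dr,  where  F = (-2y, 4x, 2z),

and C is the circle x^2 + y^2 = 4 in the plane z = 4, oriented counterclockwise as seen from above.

Let S be the flat disk x^2 + y^2 ≤ 4 in the plane z = 4, with upward unit normal n̂ = ẑ. By Stokes' theorem,

    ∮_C F · dr = ∬_S (∇ × F) · n̂ dS = ∬_D (curl F)_z dA,

where D is the disk x^2 + y^2 ≤ 4.

Compute the curl of F = (-2y, 4x, 2z):
    (∇ × F)_x = ∂F_z/∂y - ∂F_y/∂z = 0,
    (∇ × F)_y = ∂F_x/∂z - ∂F_z/∂x = 0,
    (∇ × F)_z = ∂F_y/∂x - ∂F_x/∂y = 6.

On z = 4, (curl F)_z = 6.

Convert to polar (x = r cos θ, y = r sin θ, dA = r dr dθ); the integrand becomes 6, so

    ∬_D (curl F)_z dA = ∫_0^{2π} ∫_0^{2} (6) · r dr dθ.

Inner (r from 0 to 2): 12.
Outer (θ from 0 to 2π): 24π.

Therefore ∮_C F · dr = 24π.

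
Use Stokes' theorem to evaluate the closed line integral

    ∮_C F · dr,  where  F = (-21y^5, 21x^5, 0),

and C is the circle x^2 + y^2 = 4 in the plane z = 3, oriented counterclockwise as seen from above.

Let S be the flat disk x^2 + y^2 ≤ 4 in the plane z = 3, with upward unit normal n̂ = ẑ. By Stokes' theorem,

    ∮_C F · dr = ∬_S (∇ × F) · n̂ dS = ∬_D (curl F)_z dA,

where D is the disk x^2 + y^2 ≤ 4.

Compute the curl of F = (-21y^5, 21x^5, 0):
    (∇ × F)_x = ∂F_z/∂y - ∂F_y/∂z = 0,
    (∇ × F)_y = ∂F_x/∂z - ∂F_z/∂x = 0,
    (∇ × F)_z = ∂F_y/∂x - ∂F_x/∂y = 105x^4 + 105y^4.

On z = 3, (curl F)_z = 105x^4 + 105y^4.

Convert to polar (x = r cos θ, y = r sin θ, dA = r dr dθ); the integrand becomes 105r^4(sin(θ)^4 + cos(θ)^4), so

    ∬_D (curl F)_z dA = ∫_0^{2π} ∫_0^{2} (105r^4(sin(θ)^4 + cos(θ)^4)) · r dr dθ.

Inner (r from 0 to 2): 1120sin(θ)^4 + 1120cos(θ)^4.
Outer (θ from 0 to 2π): 1680π.

Therefore ∮_C F · dr = 1680π.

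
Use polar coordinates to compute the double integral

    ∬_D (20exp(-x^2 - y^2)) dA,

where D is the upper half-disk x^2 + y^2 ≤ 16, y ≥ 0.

The region D is 0 ≤ r ≤ 4, 0 ≤ θ ≤ π in polar coordinates, where x = r cos(θ), y = r sin(θ), and dA = r dr dθ.

Under the substitution, the integrand becomes 20exp(-r^2), so

    ∬_D (20exp(-x^2 - y^2)) dA = ∫_{0}^{π} ∫_{0}^{4} (20exp(-r^2)) · r dr dθ.

Inner integral (in r): ∫_{0}^{4} (20exp(-r^2)) · r dr = 10 - 10exp(-16).

Outer integral (in θ): ∫_{0}^{π} (10 - 10exp(-16)) dθ = -10π exp(-16) + 10π.

Therefore ∬_D (20exp(-x^2 - y^2)) dA = -10π exp(-16) + 10π.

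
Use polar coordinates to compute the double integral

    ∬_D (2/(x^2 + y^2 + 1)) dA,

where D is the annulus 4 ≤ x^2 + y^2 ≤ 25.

The region D is 2 ≤ r ≤ 5, 0 ≤ θ ≤ 2π in polar coordinates, where x = r cos(θ), y = r sin(θ), and dA = r dr dθ.

Under the substitution, the integrand becomes 2/(r^2 + 1), so

    ∬_D (2/(x^2 + y^2 + 1)) dA = ∫_{0}^{2π} ∫_{2}^{5} (2/(r^2 + 1)) · r dr dθ.

Inner integral (in r): ∫_{2}^{5} (2/(r^2 + 1)) · r dr = log(26/5).

Outer integral (in θ): ∫_{0}^{2π} (log(26/5)) dθ = log((26/5)^(2π)).

Therefore ∬_D (2/(x^2 + y^2 + 1)) dA = log((26/5)^(2π)).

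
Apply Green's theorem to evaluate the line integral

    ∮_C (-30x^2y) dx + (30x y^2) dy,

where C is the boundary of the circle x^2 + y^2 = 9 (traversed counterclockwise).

Green's theorem converts the closed line integral into a double integral over the enclosed region D:

    ∮_C P dx + Q dy = ∬_D (∂Q/∂x - ∂P/∂y) dA.

Here P = -30x^2y, Q = 30x y^2, so

    ∂Q/∂x = 30y^2,    ∂P/∂y = -30x^2,
    ∂Q/∂x - ∂P/∂y = 30x^2 + 30y^2.

D is the region x^2 + y^2 ≤ 9. Evaluating the double integral:

In polar coordinates (x = r cos θ, y = r sin θ, dA = r dr dθ) the integrand becomes 30r^2, so

    ∬_D (30x^2 + 30y^2) dA = ∫_0^{2π} ∫_0^{3} (30r^2) · r dr dθ.

Inner (r from 0 to 3): 1215/2.
Outer (θ from 0 to 2π): 1215π.

Therefore ∮_C P dx + Q dy = 1215π.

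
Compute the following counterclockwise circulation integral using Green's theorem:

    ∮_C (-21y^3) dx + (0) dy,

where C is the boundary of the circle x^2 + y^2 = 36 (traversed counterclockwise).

Green's theorem converts the closed line integral into a double integral over the enclosed region D:

    ∮_C P dx + Q dy = ∬_D (∂Q/∂x - ∂P/∂y) dA.

Here P = -21y^3, Q = 0, so

    ∂Q/∂x = 0,    ∂P/∂y = -63y^2,
    ∂Q/∂x - ∂P/∂y = 63y^2.

D is the region x^2 + y^2 ≤ 36. Evaluating the double integral:

In polar coordinates (x = r cos θ, y = r sin θ, dA = r dr dθ) the integrand becomes 63r^2sin(θ)^2, so

    ∬_D (63y^2) dA = ∫_0^{2π} ∫_0^{6} (63r^2sin(θ)^2) · r dr dθ.

Inner (r from 0 to 6): 20412sin(θ)^2.
Outer (θ from 0 to 2π): 20412π.

Therefore ∮_C P dx + Q dy = 20412π.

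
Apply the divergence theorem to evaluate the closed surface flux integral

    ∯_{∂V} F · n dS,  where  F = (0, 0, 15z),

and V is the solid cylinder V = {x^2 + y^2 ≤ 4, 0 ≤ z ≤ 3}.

By the divergence theorem,

    ∯_{∂V} F · n dS = ∭_V (∇ · F) dV.

Compute the divergence:
    ∇ · F = ∂F_x/∂x + ∂F_y/∂y + ∂F_z/∂z = 0 + 0 + 15 = 15.

In cylindrical coordinates, x = r cos(θ), y = r sin(θ), z = z, dV = r dr dθ dz, with 0 ≤ r ≤ 2, 0 ≤ θ ≤ 2π, 0 ≤ z ≤ 3.

The integrand, after substitution and multiplying by the volume element, becomes (15) · r, so

    ∭_V (∇·F) dV = ∫_0^{2π} ∫_0^{2} ∫_0^{3} (15) · r dz dr dθ.

Inner (z from 0 to 3): 45r.
Middle (r from 0 to 2): 90.
Outer (θ from 0 to 2π): 180π.

Therefore ∯_{∂V} F · n dS = 180π.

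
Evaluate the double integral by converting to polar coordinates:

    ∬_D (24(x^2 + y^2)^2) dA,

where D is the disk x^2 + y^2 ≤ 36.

The region D is 0 ≤ r ≤ 6, 0 ≤ θ ≤ 2π in polar coordinates, where x = r cos(θ), y = r sin(θ), and dA = r dr dθ.

Under the substitution, the integrand becomes 24r^4, so

    ∬_D (24(x^2 + y^2)^2) dA = ∫_{0}^{2π} ∫_{0}^{6} (24r^4) · r dr dθ.

Inner integral (in r): ∫_{0}^{6} (24r^4) · r dr = 186624.

Outer integral (in θ): ∫_{0}^{2π} (186624) dθ = 373248π.

Therefore ∬_D (24(x^2 + y^2)^2) dA = 373248π.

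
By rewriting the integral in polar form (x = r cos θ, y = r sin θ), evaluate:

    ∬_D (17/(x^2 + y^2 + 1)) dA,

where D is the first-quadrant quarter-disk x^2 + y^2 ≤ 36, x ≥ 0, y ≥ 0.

The region D is 0 ≤ r ≤ 6, 0 ≤ θ ≤ π/2 in polar coordinates, where x = r cos(θ), y = r sin(θ), and dA = r dr dθ.

Under the substitution, the integrand becomes 17/(r^2 + 1), so

    ∬_D (17/(x^2 + y^2 + 1)) dA = ∫_{0}^{π/2} ∫_{0}^{6} (17/(r^2 + 1)) · r dr dθ.

Inner integral (in r): ∫_{0}^{6} (17/(r^2 + 1)) · r dr = 17log(37)/2.

Outer integral (in θ): ∫_{0}^{π/2} (17log(37)/2) dθ = 17π log(37)/4.

Therefore ∬_D (17/(x^2 + y^2 + 1)) dA = 17π log(37)/4.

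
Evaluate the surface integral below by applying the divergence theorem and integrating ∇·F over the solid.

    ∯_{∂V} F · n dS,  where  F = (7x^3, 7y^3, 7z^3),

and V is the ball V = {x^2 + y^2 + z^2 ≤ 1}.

By the divergence theorem,

    ∯_{∂V} F · n dS = ∭_V (∇ · F) dV.

Compute the divergence:
    ∇ · F = ∂F_x/∂x + ∂F_y/∂y + ∂F_z/∂z = 21x^2 + 21y^2 + 21z^2.

In spherical coordinates, x = ρ sin(φ) cos(θ), y = ρ sin(φ) sin(θ), z = ρ cos(φ), dV = ρ^2 sin(φ) dρ dφ dθ, with 0 ≤ ρ ≤ 1, 0 ≤ φ ≤ π, 0 ≤ θ ≤ 2π.

The integrand, after substitution and multiplying by the volume element, becomes (21ρ^2) · ρ^2 sin(φ), so

    ∭_V (∇·F) dV = ∫_0^{2π} ∫_0^{π} ∫_0^{1} (21ρ^2) · ρ^2 sin(φ) dρ dφ dθ.

Inner (ρ from 0 to 1): 21sin(φ)/5.
Middle (φ from 0 to π): 42/5.
Outer (θ from 0 to 2π): 84π/5.

Therefore ∯_{∂V} F · n dS = 84π/5.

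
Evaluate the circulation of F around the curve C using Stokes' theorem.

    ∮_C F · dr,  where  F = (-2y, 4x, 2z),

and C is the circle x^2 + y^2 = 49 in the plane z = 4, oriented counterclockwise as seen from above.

Let S be the flat disk x^2 + y^2 ≤ 49 in the plane z = 4, with upward unit normal n̂ = ẑ. By Stokes' theorem,

    ∮_C F · dr = ∬_S (∇ × F) · n̂ dS = ∬_D (curl F)_z dA,

where D is the disk x^2 + y^2 ≤ 49.

Compute the curl of F = (-2y, 4x, 2z):
    (∇ × F)_x = ∂F_z/∂y - ∂F_y/∂z = 0,
    (∇ × F)_y = ∂F_x/∂z - ∂F_z/∂x = 0,
    (∇ × F)_z = ∂F_y/∂x - ∂F_x/∂y = 6.

On z = 4, (curl F)_z = 6.

Convert to polar (x = r cos θ, y = r sin θ, dA = r dr dθ); the integrand becomes 6, so

    ∬_D (curl F)_z dA = ∫_0^{2π} ∫_0^{7} (6) · r dr dθ.

Inner (r from 0 to 7): 147.
Outer (θ from 0 to 2π): 294π.

Therefore ∮_C F · dr = 294π.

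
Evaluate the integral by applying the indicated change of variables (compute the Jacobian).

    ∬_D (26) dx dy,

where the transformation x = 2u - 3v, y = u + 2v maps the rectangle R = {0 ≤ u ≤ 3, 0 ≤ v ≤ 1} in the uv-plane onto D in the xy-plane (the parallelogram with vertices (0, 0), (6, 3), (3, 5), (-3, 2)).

Compute the Jacobian determinant of (x, y) with respect to (u, v):

    ∂(x,y)/∂(u,v) = | 2  -3 | = (2)(2) - (-3)(1) = 7.
                   | 1  2 |

Its absolute value is |J| = 7 (the area scaling factor).

Substituting x = 2u - 3v, y = u + 2v into the integrand,

    26 → 26,

so the integral becomes

    ∬_R (26) · |J| du dv = ∫_0^3 ∫_0^1 (182) dv du.

Inner (v): 182.
Outer (u): 546.

Therefore ∬_D (26) dx dy = 546.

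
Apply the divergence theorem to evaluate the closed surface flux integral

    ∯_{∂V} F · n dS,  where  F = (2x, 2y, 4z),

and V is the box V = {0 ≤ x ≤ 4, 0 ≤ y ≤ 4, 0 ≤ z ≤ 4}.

By the divergence theorem,

    ∯_{∂V} F · n dS = ∭_V (∇ · F) dV.

Compute the divergence:
    ∇ · F = ∂F_x/∂x + ∂F_y/∂y + ∂F_z/∂z = 2 + 2 + 4 = 8.

V is a rectangular box, so dV = dx dy dz with 0 ≤ x ≤ 4, 0 ≤ y ≤ 4, 0 ≤ z ≤ 4.

Integrate (8) over V as an iterated integral:

    ∭_V (∇·F) dV = ∫_0^{4} ∫_0^{4} ∫_0^{4} (8) dz dy dx.

Inner (z from 0 to 4): 32.
Middle (y from 0 to 4): 128.
Outer (x from 0 to 4): 512.

Therefore ∯_{∂V} F · n dS = 512.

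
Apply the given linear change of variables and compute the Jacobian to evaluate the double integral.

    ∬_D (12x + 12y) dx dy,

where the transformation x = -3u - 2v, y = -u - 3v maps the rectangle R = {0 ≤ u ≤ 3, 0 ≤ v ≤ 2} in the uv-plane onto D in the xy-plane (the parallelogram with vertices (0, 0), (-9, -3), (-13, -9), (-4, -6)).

Compute the Jacobian determinant of (x, y) with respect to (u, v):

    ∂(x,y)/∂(u,v) = | -3  -2 | = (-3)(-3) - (-2)(-1) = 7.
                   | -1  -3 |

Its absolute value is |J| = 7 (the area scaling factor).

Substituting x = -3u - 2v, y = -u - 3v into the integrand,

    12x + 12y → -48u - 60v,

so the integral becomes

    ∬_R (-48u - 60v) · |J| du dv = ∫_0^3 ∫_0^2 (-336u - 420v) dv du.

Inner (v): -672u - 840.
Outer (u): -5544.

Therefore ∬_D (12x + 12y) dx dy = -5544.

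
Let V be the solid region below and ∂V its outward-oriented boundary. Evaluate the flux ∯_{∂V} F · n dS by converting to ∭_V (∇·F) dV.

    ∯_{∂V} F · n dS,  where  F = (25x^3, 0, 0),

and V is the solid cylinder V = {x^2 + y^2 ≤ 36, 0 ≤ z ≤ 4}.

By the divergence theorem,

    ∯_{∂V} F · n dS = ∭_V (∇ · F) dV.

Compute the divergence:
    ∇ · F = ∂F_x/∂x + ∂F_y/∂y + ∂F_z/∂z = 75x^2 + 0 + 0 = 75x^2.

In cylindrical coordinates, x = r cos(θ), y = r sin(θ), z = z, dV = r dr dθ dz, with 0 ≤ r ≤ 6, 0 ≤ θ ≤ 2π, 0 ≤ z ≤ 4.

The integrand, after substitution and multiplying by the volume element, becomes (75r^2cos(θ)^2) · r, so

    ∭_V (∇·F) dV = ∫_0^{2π} ∫_0^{6} ∫_0^{4} (75r^2cos(θ)^2) · r dz dr dθ.

Inner (z from 0 to 4): 300r^3cos(θ)^2.
Middle (r from 0 to 6): 97200cos(θ)^2.
Outer (θ from 0 to 2π): 97200π.

Therefore ∯_{∂V} F · n dS = 97200π.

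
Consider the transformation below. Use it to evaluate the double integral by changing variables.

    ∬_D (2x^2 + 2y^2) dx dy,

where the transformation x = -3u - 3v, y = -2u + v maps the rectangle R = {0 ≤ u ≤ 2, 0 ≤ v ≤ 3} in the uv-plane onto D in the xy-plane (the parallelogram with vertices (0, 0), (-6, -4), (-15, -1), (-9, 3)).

Compute the Jacobian determinant of (x, y) with respect to (u, v):

    ∂(x,y)/∂(u,v) = | -3  -3 | = (-3)(1) - (-3)(-2) = -9.
                   | -2  1 |

Its absolute value is |J| = 9 (the area scaling factor).

Substituting x = -3u - 3v, y = -2u + v into the integrand,

    2x^2 + 2y^2 → 26u^2 + 28u v + 20v^2,

so the integral becomes

    ∬_R (26u^2 + 28u v + 20v^2) · |J| du dv = ∫_0^2 ∫_0^3 (234u^2 + 252u v + 180v^2) dv du.

Inner (v): 702u^2 + 1134u + 1620.
Outer (u): 7380.

Therefore ∬_D (2x^2 + 2y^2) dx dy = 7380.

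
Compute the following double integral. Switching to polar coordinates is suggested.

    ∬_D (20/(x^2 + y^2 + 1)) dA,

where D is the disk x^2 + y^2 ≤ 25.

The region D is 0 ≤ r ≤ 5, 0 ≤ θ ≤ 2π in polar coordinates, where x = r cos(θ), y = r sin(θ), and dA = r dr dθ.

Under the substitution, the integrand becomes 20/(r^2 + 1), so

    ∬_D (20/(x^2 + y^2 + 1)) dA = ∫_{0}^{2π} ∫_{0}^{5} (20/(r^2 + 1)) · r dr dθ.

Inner integral (in r): ∫_{0}^{5} (20/(r^2 + 1)) · r dr = log(141167095653376).

Outer integral (in θ): ∫_{0}^{2π} (log(141167095653376)) dθ = 20π log(26).

Therefore ∬_D (20/(x^2 + y^2 + 1)) dA = 20π log(26).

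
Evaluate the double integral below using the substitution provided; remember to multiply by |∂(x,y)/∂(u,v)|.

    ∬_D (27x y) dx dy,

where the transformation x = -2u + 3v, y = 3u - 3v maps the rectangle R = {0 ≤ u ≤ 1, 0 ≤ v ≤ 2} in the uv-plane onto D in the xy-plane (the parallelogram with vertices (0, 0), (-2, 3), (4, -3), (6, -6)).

Compute the Jacobian determinant of (x, y) with respect to (u, v):

    ∂(x,y)/∂(u,v) = | -2  3 | = (-2)(-3) - (3)(3) = -3.
                   | 3  -3 |

Its absolute value is |J| = 3 (the area scaling factor).

Substituting x = -2u + 3v, y = 3u - 3v into the integrand,

    27x y → -162u^2 + 405u v - 243v^2,

so the integral becomes

    ∬_R (-162u^2 + 405u v - 243v^2) · |J| du dv = ∫_0^1 ∫_0^2 (-486u^2 + 1215u v - 729v^2) dv du.

Inner (v): -972u^2 + 2430u - 1944.
Outer (u): -1053.

Therefore ∬_D (27x y) dx dy = -1053.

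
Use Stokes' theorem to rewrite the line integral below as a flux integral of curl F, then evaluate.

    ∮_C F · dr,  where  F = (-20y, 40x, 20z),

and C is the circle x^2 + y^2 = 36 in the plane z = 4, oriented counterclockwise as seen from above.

Let S be the flat disk x^2 + y^2 ≤ 36 in the plane z = 4, with upward unit normal n̂ = ẑ. By Stokes' theorem,

    ∮_C F · dr = ∬_S (∇ × F) · n̂ dS = ∬_D (curl F)_z dA,

where D is the disk x^2 + y^2 ≤ 36.

Compute the curl of F = (-20y, 40x, 20z):
    (∇ × F)_x = ∂F_z/∂y - ∂F_y/∂z = 0,
    (∇ × F)_y = ∂F_x/∂z - ∂F_z/∂x = 0,
    (∇ × F)_z = ∂F_y/∂x - ∂F_x/∂y = 60.

On z = 4, (curl F)_z = 60.

Convert to polar (x = r cos θ, y = r sin θ, dA = r dr dθ); the integrand becomes 60, so

    ∬_D (curl F)_z dA = ∫_0^{2π} ∫_0^{6} (60) · r dr dθ.

Inner (r from 0 to 6): 1080.
Outer (θ from 0 to 2π): 2160π.

Therefore ∮_C F · dr = 2160π.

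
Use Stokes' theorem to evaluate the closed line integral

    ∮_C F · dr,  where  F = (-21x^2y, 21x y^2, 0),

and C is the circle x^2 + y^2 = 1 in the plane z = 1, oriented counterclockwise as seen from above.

Let S be the flat disk x^2 + y^2 ≤ 1 in the plane z = 1, with upward unit normal n̂ = ẑ. By Stokes' theorem,

    ∮_C F · dr = ∬_S (∇ × F) · n̂ dS = ∬_D (curl F)_z dA,

where D is the disk x^2 + y^2 ≤ 1.

Compute the curl of F = (-21x^2y, 21x y^2, 0):
    (∇ × F)_x = ∂F_z/∂y - ∂F_y/∂z = 0,
    (∇ × F)_y = ∂F_x/∂z - ∂F_z/∂x = 0,
    (∇ × F)_z = ∂F_y/∂x - ∂F_x/∂y = 21x^2 + 21y^2.

On z = 1, (curl F)_z = 21x^2 + 21y^2.

Convert to polar (x = r cos θ, y = r sin θ, dA = r dr dθ); the integrand becomes 21r^2, so

    ∬_D (curl F)_z dA = ∫_0^{2π} ∫_0^{1} (21r^2) · r dr dθ.

Inner (r from 0 to 1): 21/4.
Outer (θ from 0 to 2π): 21π/2.

Therefore ∮_C F · dr = 21π/2.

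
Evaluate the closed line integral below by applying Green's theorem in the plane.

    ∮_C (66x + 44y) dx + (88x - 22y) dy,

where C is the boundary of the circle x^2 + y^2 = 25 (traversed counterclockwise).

Green's theorem converts the closed line integral into a double integral over the enclosed region D:

    ∮_C P dx + Q dy = ∬_D (∂Q/∂x - ∂P/∂y) dA.

Here P = 66x + 44y, Q = 88x - 22y, so

    ∂Q/∂x = 88,    ∂P/∂y = 44,
    ∂Q/∂x - ∂P/∂y = 44.

D is the region x^2 + y^2 ≤ 25. Evaluating the double integral:

In polar coordinates (x = r cos θ, y = r sin θ, dA = r dr dθ) the integrand becomes 44, so

    ∬_D (44) dA = ∫_0^{2π} ∫_0^{5} (44) · r dr dθ.

Inner (r from 0 to 5): 550.
Outer (θ from 0 to 2π): 1100π.

Therefore ∮_C P dx + Q dy = 1100π.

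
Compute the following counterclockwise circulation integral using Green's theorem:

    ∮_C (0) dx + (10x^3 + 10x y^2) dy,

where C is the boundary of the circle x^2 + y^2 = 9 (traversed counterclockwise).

Green's theorem converts the closed line integral into a double integral over the enclosed region D:

    ∮_C P dx + Q dy = ∬_D (∂Q/∂x - ∂P/∂y) dA.

Here P = 0, Q = 10x^3 + 10x y^2, so

    ∂Q/∂x = 30x^2 + 10y^2,    ∂P/∂y = 0,
    ∂Q/∂x - ∂P/∂y = 30x^2 + 10y^2.

D is the region x^2 + y^2 ≤ 9. Evaluating the double integral:

In polar coordinates (x = r cos θ, y = r sin θ, dA = r dr dθ) the integrand becomes 10r^2(cos(2θ) + 2), so

    ∬_D (30x^2 + 10y^2) dA = ∫_0^{2π} ∫_0^{3} (10r^2(cos(2θ) + 2)) · r dr dθ.

Inner (r from 0 to 3): 1215/2 - 405sin(θ)^2.
Outer (θ from 0 to 2π): 810π.

Therefore ∮_C P dx + Q dy = 810π.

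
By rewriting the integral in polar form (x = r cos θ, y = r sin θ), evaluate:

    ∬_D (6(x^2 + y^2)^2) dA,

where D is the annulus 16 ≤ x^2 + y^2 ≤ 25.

The region D is 4 ≤ r ≤ 5, 0 ≤ θ ≤ 2π in polar coordinates, where x = r cos(θ), y = r sin(θ), and dA = r dr dθ.

Under the substitution, the integrand becomes 6r^4, so

    ∬_D (6(x^2 + y^2)^2) dA = ∫_{0}^{2π} ∫_{4}^{5} (6r^4) · r dr dθ.

Inner integral (in r): ∫_{4}^{5} (6r^4) · r dr = 11529.

Outer integral (in θ): ∫_{0}^{2π} (11529) dθ = 23058π.

Therefore ∬_D (6(x^2 + y^2)^2) dA = 23058π.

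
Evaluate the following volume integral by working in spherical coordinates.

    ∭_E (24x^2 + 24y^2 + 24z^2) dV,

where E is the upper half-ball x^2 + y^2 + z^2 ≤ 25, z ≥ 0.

In spherical coordinates, x = ρ sin(φ) cos(θ), y = ρ sin(φ) sin(θ), z = ρ cos(φ), and dV = ρ^2 sin(φ) dρ dφ dθ.

The integrand becomes 24ρ^2, so

    ∭_E (24x^2 + 24y^2 + 24z^2) dV = ∫_{0}^{2π} ∫_{0}^{π/2} ∫_{0}^{5} (24ρ^2) · ρ^2 sin(φ) dρ dφ dθ.

Inner (ρ): 15000sin(φ).
Middle (φ): 15000.
Outer (θ): 30000π.

Therefore the triple integral equals 30000π.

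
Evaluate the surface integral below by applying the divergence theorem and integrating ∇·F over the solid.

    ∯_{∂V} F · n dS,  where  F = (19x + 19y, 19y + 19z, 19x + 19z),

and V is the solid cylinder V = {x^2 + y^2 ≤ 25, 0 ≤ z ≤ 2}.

By the divergence theorem,

    ∯_{∂V} F · n dS = ∭_V (∇ · F) dV.

Compute the divergence:
    ∇ · F = ∂F_x/∂x + ∂F_y/∂y + ∂F_z/∂z = 19 + 19 + 19 = 57.

In cylindrical coordinates, x = r cos(θ), y = r sin(θ), z = z, dV = r dr dθ dz, with 0 ≤ r ≤ 5, 0 ≤ θ ≤ 2π, 0 ≤ z ≤ 2.

The integrand, after substitution and multiplying by the volume element, becomes (57) · r, so

    ∭_V (∇·F) dV = ∫_0^{2π} ∫_0^{5} ∫_0^{2} (57) · r dz dr dθ.

Inner (z from 0 to 2): 114r.
Middle (r from 0 to 5): 1425.
Outer (θ from 0 to 2π): 2850π.

Therefore ∯_{∂V} F · n dS = 2850π.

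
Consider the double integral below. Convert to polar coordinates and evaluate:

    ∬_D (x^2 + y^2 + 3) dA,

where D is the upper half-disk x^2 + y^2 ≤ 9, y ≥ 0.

The region D is 0 ≤ r ≤ 3, 0 ≤ θ ≤ π in polar coordinates, where x = r cos(θ), y = r sin(θ), and dA = r dr dθ.

Under the substitution, the integrand becomes r^2 + 3, so

    ∬_D (x^2 + y^2 + 3) dA = ∫_{0}^{π} ∫_{0}^{3} (r^2 + 3) · r dr dθ.

Inner integral (in r): ∫_{0}^{3} (r^2 + 3) · r dr = 135/4.

Outer integral (in θ): ∫_{0}^{π} (135/4) dθ = 135π/4.

Therefore ∬_D (x^2 + y^2 + 3) dA = 135π/4.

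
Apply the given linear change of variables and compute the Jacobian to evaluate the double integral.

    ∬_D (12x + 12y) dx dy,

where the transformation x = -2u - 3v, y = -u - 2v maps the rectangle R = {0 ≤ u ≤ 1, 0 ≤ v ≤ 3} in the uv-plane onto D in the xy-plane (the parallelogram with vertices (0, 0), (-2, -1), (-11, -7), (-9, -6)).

Compute the Jacobian determinant of (x, y) with respect to (u, v):

    ∂(x,y)/∂(u,v) = | -2  -3 | = (-2)(-2) - (-3)(-1) = 1.
                   | -1  -2 |

Its absolute value is |J| = 1 (the area scaling factor).

Substituting x = -2u - 3v, y = -u - 2v into the integrand,

    12x + 12y → -36u - 60v,

so the integral becomes

    ∬_R (-36u - 60v) · |J| du dv = ∫_0^1 ∫_0^3 (-36u - 60v) dv du.

Inner (v): -108u - 270.
Outer (u): -324.

Therefore ∬_D (12x + 12y) dx dy = -324.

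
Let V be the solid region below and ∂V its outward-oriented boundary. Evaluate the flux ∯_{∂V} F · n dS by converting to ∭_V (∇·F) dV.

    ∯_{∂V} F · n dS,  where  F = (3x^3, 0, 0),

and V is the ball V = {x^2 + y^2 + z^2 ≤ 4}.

By the divergence theorem,

    ∯_{∂V} F · n dS = ∭_V (∇ · F) dV.

Compute the divergence:
    ∇ · F = ∂F_x/∂x + ∂F_y/∂y + ∂F_z/∂z = 9x^2 + 0 + 0 = 9x^2.

In spherical coordinates, x = ρ sin(φ) cos(θ), y = ρ sin(φ) sin(θ), z = ρ cos(φ), dV = ρ^2 sin(φ) dρ dφ dθ, with 0 ≤ ρ ≤ 2, 0 ≤ φ ≤ π, 0 ≤ θ ≤ 2π.

The integrand, after substitution and multiplying by the volume element, becomes (9ρ^2sin(φ)^2cos(θ)^2) · ρ^2 sin(φ), so

    ∭_V (∇·F) dV = ∫_0^{2π} ∫_0^{π} ∫_0^{2} (9ρ^2sin(φ)^2cos(θ)^2) · ρ^2 sin(φ) dρ dφ dθ.

Inner (ρ from 0 to 2): 288sin(φ)^3cos(θ)^2/5.
Middle (φ from 0 to π): 384cos(θ)^2/5.
Outer (θ from 0 to 2π): 384π/5.

Therefore ∯_{∂V} F · n dS = 384π/5.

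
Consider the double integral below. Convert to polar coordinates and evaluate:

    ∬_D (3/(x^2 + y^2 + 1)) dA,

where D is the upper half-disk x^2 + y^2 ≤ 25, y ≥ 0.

The region D is 0 ≤ r ≤ 5, 0 ≤ θ ≤ π in polar coordinates, where x = r cos(θ), y = r sin(θ), and dA = r dr dθ.

Under the substitution, the integrand becomes 3/(r^2 + 1), so

    ∬_D (3/(x^2 + y^2 + 1)) dA = ∫_{0}^{π} ∫_{0}^{5} (3/(r^2 + 1)) · r dr dθ.

Inner integral (in r): ∫_{0}^{5} (3/(r^2 + 1)) · r dr = 3log(26)/2.

Outer integral (in θ): ∫_{0}^{π} (3log(26)/2) dθ = 3π log(26)/2.

Therefore ∬_D (3/(x^2 + y^2 + 1)) dA = 3π log(26)/2.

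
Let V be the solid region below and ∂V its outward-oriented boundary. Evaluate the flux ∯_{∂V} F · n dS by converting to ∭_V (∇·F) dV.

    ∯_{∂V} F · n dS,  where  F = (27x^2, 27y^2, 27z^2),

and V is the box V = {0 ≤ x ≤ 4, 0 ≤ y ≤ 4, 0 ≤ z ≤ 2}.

By the divergence theorem,

    ∯_{∂V} F · n dS = ∭_V (∇ · F) dV.

Compute the divergence:
    ∇ · F = ∂F_x/∂x + ∂F_y/∂y + ∂F_z/∂z = 54x + 54y + 54z.

V is a rectangular box, so dV = dx dy dz with 0 ≤ x ≤ 4, 0 ≤ y ≤ 4, 0 ≤ z ≤ 2.

Integrate (54x + 54y + 54z) over V as an iterated integral:

    ∭_V (∇·F) dV = ∫_0^{4} ∫_0^{4} ∫_0^{2} (54x + 54y + 54z) dz dy dx.

Inner (z from 0 to 2): 108x + 108y + 108.
Middle (y from 0 to 4): 432x + 1296.
Outer (x from 0 to 4): 8640.

Therefore ∯_{∂V} F · n dS = 8640.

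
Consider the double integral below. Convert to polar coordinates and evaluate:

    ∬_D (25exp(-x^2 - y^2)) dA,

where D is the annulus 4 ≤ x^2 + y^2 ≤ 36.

The region D is 2 ≤ r ≤ 6, 0 ≤ θ ≤ 2π in polar coordinates, where x = r cos(θ), y = r sin(θ), and dA = r dr dθ.

Under the substitution, the integrand becomes 25exp(-r^2), so

    ∬_D (25exp(-x^2 - y^2)) dA = ∫_{0}^{2π} ∫_{2}^{6} (25exp(-r^2)) · r dr dθ.

Inner integral (in r): ∫_{2}^{6} (25exp(-r^2)) · r dr = -(25 - 25exp(32))exp(-36)/2.

Outer integral (in θ): ∫_{0}^{2π} (-(25 - 25exp(32))exp(-36)/2) dθ = -25π (1 - exp(32))exp(-36).

Therefore ∬_D (25exp(-x^2 - y^2)) dA = -25π (1 - exp(32))exp(-36).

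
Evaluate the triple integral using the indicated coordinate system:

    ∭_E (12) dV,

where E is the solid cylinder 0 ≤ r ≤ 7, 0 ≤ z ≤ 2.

In cylindrical coordinates, x = r cos(θ), y = r sin(θ), z = z, and dV = r dr dθ dz.

The integrand becomes 12, so

    ∭_E (12) dV = ∫_{0}^{2π} ∫_{0}^{7} ∫_{0}^{2} (12) · r dz dr dθ.

Inner (z): 24r.
Middle (r from 0 to 7): 588.
Outer (θ): 1176π.

Therefore the triple integral equals 1176π.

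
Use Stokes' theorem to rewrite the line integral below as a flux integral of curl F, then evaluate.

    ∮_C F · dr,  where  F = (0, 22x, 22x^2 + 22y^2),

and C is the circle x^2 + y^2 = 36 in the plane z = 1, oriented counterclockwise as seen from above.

Let S be the flat disk x^2 + y^2 ≤ 36 in the plane z = 1, with upward unit normal n̂ = ẑ. By Stokes' theorem,

    ∮_C F · dr = ∬_S (∇ × F) · n̂ dS = ∬_D (curl F)_z dA,

where D is the disk x^2 + y^2 ≤ 36.

Compute the curl of F = (0, 22x, 22x^2 + 22y^2):
    (∇ × F)_x = ∂F_z/∂y - ∂F_y/∂z = 44y,
    (∇ × F)_y = ∂F_x/∂z - ∂F_z/∂x = -44x,
    (∇ × F)_z = ∂F_y/∂x - ∂F_x/∂y = 22.

On z = 1, (curl F)_z = 22.

Convert to polar (x = r cos θ, y = r sin θ, dA = r dr dθ); the integrand becomes 22, so

    ∬_D (curl F)_z dA = ∫_0^{2π} ∫_0^{6} (22) · r dr dθ.

Inner (r from 0 to 6): 396.
Outer (θ from 0 to 2π): 792π.

Therefore ∮_C F · dr = 792π.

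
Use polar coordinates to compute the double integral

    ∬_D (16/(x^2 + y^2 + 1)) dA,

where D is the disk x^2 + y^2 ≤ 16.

The region D is 0 ≤ r ≤ 4, 0 ≤ θ ≤ 2π in polar coordinates, where x = r cos(θ), y = r sin(θ), and dA = r dr dθ.

Under the substitution, the integrand becomes 16/(r^2 + 1), so

    ∬_D (16/(x^2 + y^2 + 1)) dA = ∫_{0}^{2π} ∫_{0}^{4} (16/(r^2 + 1)) · r dr dθ.

Inner integral (in r): ∫_{0}^{4} (16/(r^2 + 1)) · r dr = log(6975757441).

Outer integral (in θ): ∫_{0}^{2π} (log(6975757441)) dθ = 16π log(17).

Therefore ∬_D (16/(x^2 + y^2 + 1)) dA = 16π log(17).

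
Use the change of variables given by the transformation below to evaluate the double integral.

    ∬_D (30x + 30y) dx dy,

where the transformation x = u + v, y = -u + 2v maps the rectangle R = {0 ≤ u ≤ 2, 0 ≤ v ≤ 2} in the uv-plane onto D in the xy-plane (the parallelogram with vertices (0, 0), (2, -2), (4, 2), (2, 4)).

Compute the Jacobian determinant of (x, y) with respect to (u, v):

    ∂(x,y)/∂(u,v) = | 1  1 | = (1)(2) - (1)(-1) = 3.
                   | -1  2 |

Its absolute value is |J| = 3 (the area scaling factor).

Substituting x = u + v, y = -u + 2v into the integrand,

    30x + 30y → 90v,

so the integral becomes

    ∬_R (90v) · |J| du dv = ∫_0^2 ∫_0^2 (270v) dv du.

Inner (v): 540.
Outer (u): 1080.

Therefore ∬_D (30x + 30y) dx dy = 1080.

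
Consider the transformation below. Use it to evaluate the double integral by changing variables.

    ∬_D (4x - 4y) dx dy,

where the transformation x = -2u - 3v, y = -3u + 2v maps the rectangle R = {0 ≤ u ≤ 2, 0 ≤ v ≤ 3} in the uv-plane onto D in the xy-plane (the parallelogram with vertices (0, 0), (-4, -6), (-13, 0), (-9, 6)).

Compute the Jacobian determinant of (x, y) with respect to (u, v):

    ∂(x,y)/∂(u,v) = | -2  -3 | = (-2)(2) - (-3)(-3) = -13.
                   | -3  2 |

Its absolute value is |J| = 13 (the area scaling factor).

Substituting x = -2u - 3v, y = -3u + 2v into the integrand,

    4x - 4y → 4u - 20v,

so the integral becomes

    ∬_R (4u - 20v) · |J| du dv = ∫_0^2 ∫_0^3 (52u - 260v) dv du.

Inner (v): 156u - 1170.
Outer (u): -2028.

Therefore ∬_D (4x - 4y) dx dy = -2028.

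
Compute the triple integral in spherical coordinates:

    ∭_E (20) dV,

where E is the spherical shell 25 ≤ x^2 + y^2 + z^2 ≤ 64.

In spherical coordinates, x = ρ sin(φ) cos(θ), y = ρ sin(φ) sin(θ), z = ρ cos(φ), and dV = ρ^2 sin(φ) dρ dφ dθ.

The integrand becomes 20, so

    ∭_E (20) dV = ∫_{0}^{2π} ∫_{0}^{π} ∫_{5}^{8} (20) · ρ^2 sin(φ) dρ dφ dθ.

Inner (ρ): 2580sin(φ).
Middle (φ): 5160.
Outer (θ): 10320π.

Therefore the triple integral equals 10320π.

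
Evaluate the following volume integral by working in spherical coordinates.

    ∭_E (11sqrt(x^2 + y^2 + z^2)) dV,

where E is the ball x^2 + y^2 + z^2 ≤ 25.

In spherical coordinates, x = ρ sin(φ) cos(θ), y = ρ sin(φ) sin(θ), z = ρ cos(φ), and dV = ρ^2 sin(φ) dρ dφ dθ.

The integrand becomes 11ρ, so

    ∭_E (11sqrt(x^2 + y^2 + z^2)) dV = ∫_{0}^{2π} ∫_{0}^{π} ∫_{0}^{5} (11ρ) · ρ^2 sin(φ) dρ dφ dθ.

Inner (ρ): 6875sin(φ)/4.
Middle (φ): 6875/2.
Outer (θ): 6875π.

Therefore the triple integral equals 6875π.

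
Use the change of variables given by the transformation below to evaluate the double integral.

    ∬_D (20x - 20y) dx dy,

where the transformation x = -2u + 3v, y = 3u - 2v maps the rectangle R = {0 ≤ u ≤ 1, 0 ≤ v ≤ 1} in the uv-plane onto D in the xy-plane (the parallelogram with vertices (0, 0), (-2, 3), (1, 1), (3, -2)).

Compute the Jacobian determinant of (x, y) with respect to (u, v):

    ∂(x,y)/∂(u,v) = | -2  3 | = (-2)(-2) - (3)(3) = -5.
                   | 3  -2 |

Its absolute value is |J| = 5 (the area scaling factor).

Substituting x = -2u + 3v, y = 3u - 2v into the integrand,

    20x - 20y → -100u + 100v,

so the integral becomes

    ∬_R (-100u + 100v) · |J| du dv = ∫_0^1 ∫_0^1 (-500u + 500v) dv du.

Inner (v): 250 - 500u.
Outer (u): 0.

Therefore ∬_D (20x - 20y) dx dy = 0.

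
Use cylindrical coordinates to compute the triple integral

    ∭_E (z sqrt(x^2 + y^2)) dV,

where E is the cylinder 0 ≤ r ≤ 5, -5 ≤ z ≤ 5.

In cylindrical coordinates, x = r cos(θ), y = r sin(θ), z = z, and dV = r dr dθ dz.

The integrand becomes r z, so

    ∭_E (z sqrt(x^2 + y^2)) dV = ∫_{0}^{2π} ∫_{0}^{5} ∫_{-5}^{5} (r z) · r dz dr dθ.

Inner (z): 0.
Middle (r from 0 to 5): 0.
Outer (θ): 0.

Therefore the triple integral equals 0.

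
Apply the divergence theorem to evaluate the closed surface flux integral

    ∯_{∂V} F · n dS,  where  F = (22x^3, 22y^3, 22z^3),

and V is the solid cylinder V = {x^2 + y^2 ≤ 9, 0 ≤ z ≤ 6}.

By the divergence theorem,

    ∯_{∂V} F · n dS = ∭_V (∇ · F) dV.

Compute the divergence:
    ∇ · F = ∂F_x/∂x + ∂F_y/∂y + ∂F_z/∂z = 66x^2 + 66y^2 + 66z^2.

In cylindrical coordinates, x = r cos(θ), y = r sin(θ), z = z, dV = r dr dθ dz, with 0 ≤ r ≤ 3, 0 ≤ θ ≤ 2π, 0 ≤ z ≤ 6.

The integrand, after substitution and multiplying by the volume element, becomes (66r^2 + 66z^2) · r, so

    ∭_V (∇·F) dV = ∫_0^{2π} ∫_0^{3} ∫_0^{6} (66r^2 + 66z^2) · r dz dr dθ.

Inner (z from 0 to 6): 396r (r^2 + 12).
Middle (r from 0 to 3): 29403.
Outer (θ from 0 to 2π): 58806π.

Therefore ∯_{∂V} F · n dS = 58806π.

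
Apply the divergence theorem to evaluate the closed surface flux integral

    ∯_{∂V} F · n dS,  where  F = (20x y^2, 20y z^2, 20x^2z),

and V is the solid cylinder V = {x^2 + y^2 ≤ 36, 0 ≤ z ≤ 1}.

By the divergence theorem,

    ∯_{∂V} F · n dS = ∭_V (∇ · F) dV.

Compute the divergence:
    ∇ · F = ∂F_x/∂x + ∂F_y/∂y + ∂F_z/∂z = 20y^2 + 20z^2 + 20x^2 = 20x^2 + 20y^2 + 20z^2.

In cylindrical coordinates, x = r cos(θ), y = r sin(θ), z = z, dV = r dr dθ dz, with 0 ≤ r ≤ 6, 0 ≤ θ ≤ 2π, 0 ≤ z ≤ 1.

The integrand, after substitution and multiplying by the volume element, becomes (20r^2 + 20z^2) · r, so

    ∭_V (∇·F) dV = ∫_0^{2π} ∫_0^{6} ∫_0^{1} (20r^2 + 20z^2) · r dz dr dθ.

Inner (z from 0 to 1): 20r (r^2 + 1/3).
Middle (r from 0 to 6): 6600.
Outer (θ from 0 to 2π): 13200π.

Therefore ∯_{∂V} F · n dS = 13200π.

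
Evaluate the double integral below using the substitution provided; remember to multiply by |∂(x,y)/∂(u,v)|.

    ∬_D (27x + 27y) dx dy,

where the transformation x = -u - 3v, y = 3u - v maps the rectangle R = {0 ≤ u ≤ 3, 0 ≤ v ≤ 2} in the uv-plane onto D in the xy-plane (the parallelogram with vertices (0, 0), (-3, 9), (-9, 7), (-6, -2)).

Compute the Jacobian determinant of (x, y) with respect to (u, v):

    ∂(x,y)/∂(u,v) = | -1  -3 | = (-1)(-1) - (-3)(3) = 10.
                   | 3  -1 |

Its absolute value is |J| = 10 (the area scaling factor).

Substituting x = -u - 3v, y = 3u - v into the integrand,

    27x + 27y → 54u - 108v,

so the integral becomes

    ∬_R (54u - 108v) · |J| du dv = ∫_0^3 ∫_0^2 (540u - 1080v) dv du.

Inner (v): 1080u - 2160.
Outer (u): -1620.

Therefore ∬_D (27x + 27y) dx dy = -1620.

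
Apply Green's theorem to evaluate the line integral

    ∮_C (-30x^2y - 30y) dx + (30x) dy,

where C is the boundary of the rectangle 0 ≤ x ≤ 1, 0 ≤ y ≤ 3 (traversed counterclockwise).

Green's theorem converts the closed line integral into a double integral over the enclosed region D:

    ∮_C P dx + Q dy = ∬_D (∂Q/∂x - ∂P/∂y) dA.

Here P = -30x^2y - 30y, Q = 30x, so

    ∂Q/∂x = 30,    ∂P/∂y = -30x^2 - 30,
    ∂Q/∂x - ∂P/∂y = 30x^2 + 60.

D is the region 0 ≤ x ≤ 1, 0 ≤ y ≤ 3. Evaluating the double integral:

    ∬_D (30x^2 + 60) dA = ∫_0^{1} ∫_0^{3} (30x^2 + 60) dy dx.

Inner (y from 0 to 3): 90x^2 + 180.
Outer (x from 0 to 1): 210.

Therefore ∮_C P dx + Q dy = 210.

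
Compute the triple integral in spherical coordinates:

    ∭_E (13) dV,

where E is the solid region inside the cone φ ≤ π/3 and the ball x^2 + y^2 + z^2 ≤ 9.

In spherical coordinates, x = ρ sin(φ) cos(θ), y = ρ sin(φ) sin(θ), z = ρ cos(φ), and dV = ρ^2 sin(φ) dρ dφ dθ.

The integrand becomes 13, so

    ∭_E (13) dV = ∫_{0}^{2π} ∫_{0}^{π/3} ∫_{0}^{3} (13) · ρ^2 sin(φ) dρ dφ dθ.

Inner (ρ): 117sin(φ).
Middle (φ): 117/2.
Outer (θ): 117π.

Therefore the triple integral equals 117π.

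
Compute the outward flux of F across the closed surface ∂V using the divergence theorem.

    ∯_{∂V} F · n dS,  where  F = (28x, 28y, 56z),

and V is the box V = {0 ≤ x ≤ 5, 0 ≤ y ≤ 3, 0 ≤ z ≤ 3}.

By the divergence theorem,

    ∯_{∂V} F · n dS = ∭_V (∇ · F) dV.

Compute the divergence:
    ∇ · F = ∂F_x/∂x + ∂F_y/∂y + ∂F_z/∂z = 28 + 28 + 56 = 112.

V is a rectangular box, so dV = dx dy dz with 0 ≤ x ≤ 5, 0 ≤ y ≤ 3, 0 ≤ z ≤ 3.

Integrate (112) over V as an iterated integral:

    ∭_V (∇·F) dV = ∫_0^{5} ∫_0^{3} ∫_0^{3} (112) dz dy dx.

Inner (z from 0 to 3): 336.
Middle (y from 0 to 3): 1008.
Outer (x from 0 to 5): 5040.

Therefore ∯_{∂V} F · n dS = 5040.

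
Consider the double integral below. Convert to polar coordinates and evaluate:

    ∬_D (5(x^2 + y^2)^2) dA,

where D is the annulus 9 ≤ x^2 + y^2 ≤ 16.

The region D is 3 ≤ r ≤ 4, 0 ≤ θ ≤ 2π in polar coordinates, where x = r cos(θ), y = r sin(θ), and dA = r dr dθ.

Under the substitution, the integrand becomes 5r^4, so

    ∬_D (5(x^2 + y^2)^2) dA = ∫_{0}^{2π} ∫_{3}^{4} (5r^4) · r dr dθ.

Inner integral (in r): ∫_{3}^{4} (5r^4) · r dr = 16835/6.

Outer integral (in θ): ∫_{0}^{2π} (16835/6) dθ = 16835π/3.

Therefore ∬_D (5(x^2 + y^2)^2) dA = 16835π/3.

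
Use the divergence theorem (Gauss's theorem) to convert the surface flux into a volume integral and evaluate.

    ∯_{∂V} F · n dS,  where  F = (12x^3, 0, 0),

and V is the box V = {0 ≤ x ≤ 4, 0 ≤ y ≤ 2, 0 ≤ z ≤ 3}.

By the divergence theorem,

    ∯_{∂V} F · n dS = ∭_V (∇ · F) dV.

Compute the divergence:
    ∇ · F = ∂F_x/∂x + ∂F_y/∂y + ∂F_z/∂z = 36x^2 + 0 + 0 = 36x^2.

V is a rectangular box, so dV = dx dy dz with 0 ≤ x ≤ 4, 0 ≤ y ≤ 2, 0 ≤ z ≤ 3.

Integrate (36x^2) over V as an iterated integral:

    ∭_V (∇·F) dV = ∫_0^{4} ∫_0^{2} ∫_0^{3} (36x^2) dz dy dx.

Inner (z from 0 to 3): 108x^2.
Middle (y from 0 to 2): 216x^2.
Outer (x from 0 to 4): 4608.

Therefore ∯_{∂V} F · n dS = 4608.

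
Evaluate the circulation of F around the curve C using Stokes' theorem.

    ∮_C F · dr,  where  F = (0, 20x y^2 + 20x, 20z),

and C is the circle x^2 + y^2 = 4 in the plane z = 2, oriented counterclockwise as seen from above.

Let S be the flat disk x^2 + y^2 ≤ 4 in the plane z = 2, with upward unit normal n̂ = ẑ. By Stokes' theorem,

    ∮_C F · dr = ∬_S (∇ × F) · n̂ dS = ∬_D (curl F)_z dA,

where D is the disk x^2 + y^2 ≤ 4.

Compute the curl of F = (0, 20x y^2 + 20x, 20z):
    (∇ × F)_x = ∂F_z/∂y - ∂F_y/∂z = 0,
    (∇ × F)_y = ∂F_x/∂z - ∂F_z/∂x = 0,
    (∇ × F)_z = ∂F_y/∂x - ∂F_x/∂y = 20y^2 + 20.

On z = 2, (curl F)_z = 20y^2 + 20.

Convert to polar (x = r cos θ, y = r sin θ, dA = r dr dθ); the integrand becomes 20r^2sin(θ)^2 + 20, so

    ∬_D (curl F)_z dA = ∫_0^{2π} ∫_0^{2} (20r^2sin(θ)^2 + 20) · r dr dθ.

Inner (r from 0 to 2): 80 - 40cos(2θ).
Outer (θ from 0 to 2π): 160π.

Therefore ∮_C F · dr = 160π.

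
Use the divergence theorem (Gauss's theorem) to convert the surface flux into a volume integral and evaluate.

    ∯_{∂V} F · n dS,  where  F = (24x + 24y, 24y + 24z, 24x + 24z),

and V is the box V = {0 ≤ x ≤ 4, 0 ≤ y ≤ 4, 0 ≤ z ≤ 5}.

By the divergence theorem,

    ∯_{∂V} F · n dS = ∭_V (∇ · F) dV.

Compute the divergence:
    ∇ · F = ∂F_x/∂x + ∂F_y/∂y + ∂F_z/∂z = 24 + 24 + 24 = 72.

V is a rectangular box, so dV = dx dy dz with 0 ≤ x ≤ 4, 0 ≤ y ≤ 4, 0 ≤ z ≤ 5.

Integrate (72) over V as an iterated integral:

    ∭_V (∇·F) dV = ∫_0^{4} ∫_0^{4} ∫_0^{5} (72) dz dy dx.

Inner (z from 0 to 5): 360.
Middle (y from 0 to 4): 1440.
Outer (x from 0 to 4): 5760.

Therefore ∯_{∂V} F · n dS = 5760.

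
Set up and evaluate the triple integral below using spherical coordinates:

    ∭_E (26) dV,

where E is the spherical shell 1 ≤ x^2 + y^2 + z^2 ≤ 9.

In spherical coordinates, x = ρ sin(φ) cos(θ), y = ρ sin(φ) sin(θ), z = ρ cos(φ), and dV = ρ^2 sin(φ) dρ dφ dθ.

The integrand becomes 26, so

    ∭_E (26) dV = ∫_{0}^{2π} ∫_{0}^{π} ∫_{1}^{3} (26) · ρ^2 sin(φ) dρ dφ dθ.

Inner (ρ): 676sin(φ)/3.
Middle (φ): 1352/3.
Outer (θ): 2704π/3.

Therefore the triple integral equals 2704π/3.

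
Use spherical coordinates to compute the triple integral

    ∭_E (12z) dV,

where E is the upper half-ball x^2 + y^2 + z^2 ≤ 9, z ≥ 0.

In spherical coordinates, x = ρ sin(φ) cos(θ), y = ρ sin(φ) sin(θ), z = ρ cos(φ), and dV = ρ^2 sin(φ) dρ dφ dθ.

The integrand becomes 12ρ cos(φ), so

    ∭_E (12z) dV = ∫_{0}^{2π} ∫_{0}^{π/2} ∫_{0}^{3} (12ρ cos(φ)) · ρ^2 sin(φ) dρ dφ dθ.

Inner (ρ): 243sin(2φ)/2.
Middle (φ): 243/2.
Outer (θ): 243π.

Therefore the triple integral equals 243π.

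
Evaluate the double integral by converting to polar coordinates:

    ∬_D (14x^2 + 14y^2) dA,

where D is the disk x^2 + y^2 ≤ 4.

The region D is 0 ≤ r ≤ 2, 0 ≤ θ ≤ 2π in polar coordinates, where x = r cos(θ), y = r sin(θ), and dA = r dr dθ.

Under the substitution, the integrand becomes 14r^2, so

    ∬_D (14x^2 + 14y^2) dA = ∫_{0}^{2π} ∫_{0}^{2} (14r^2) · r dr dθ.

Inner integral (in r): ∫_{0}^{2} (14r^2) · r dr = 56.

Outer integral (in θ): ∫_{0}^{2π} (56) dθ = 112π.

Therefore ∬_D (14x^2 + 14y^2) dA = 112π.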